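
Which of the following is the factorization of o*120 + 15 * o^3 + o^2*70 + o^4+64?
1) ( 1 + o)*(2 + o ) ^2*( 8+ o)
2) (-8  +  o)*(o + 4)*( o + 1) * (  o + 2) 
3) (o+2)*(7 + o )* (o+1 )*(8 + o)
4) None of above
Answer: 4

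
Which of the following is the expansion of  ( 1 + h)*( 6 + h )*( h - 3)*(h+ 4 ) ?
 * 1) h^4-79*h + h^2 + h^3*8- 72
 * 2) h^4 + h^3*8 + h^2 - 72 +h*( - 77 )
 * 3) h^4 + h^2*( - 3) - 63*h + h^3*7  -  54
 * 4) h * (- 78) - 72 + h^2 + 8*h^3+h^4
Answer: 4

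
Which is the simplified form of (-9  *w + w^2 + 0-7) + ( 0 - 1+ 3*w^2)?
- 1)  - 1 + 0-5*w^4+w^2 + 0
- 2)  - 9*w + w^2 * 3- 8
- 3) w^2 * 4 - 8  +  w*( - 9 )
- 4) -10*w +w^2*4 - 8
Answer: 3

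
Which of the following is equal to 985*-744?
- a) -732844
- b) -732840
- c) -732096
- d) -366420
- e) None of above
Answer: b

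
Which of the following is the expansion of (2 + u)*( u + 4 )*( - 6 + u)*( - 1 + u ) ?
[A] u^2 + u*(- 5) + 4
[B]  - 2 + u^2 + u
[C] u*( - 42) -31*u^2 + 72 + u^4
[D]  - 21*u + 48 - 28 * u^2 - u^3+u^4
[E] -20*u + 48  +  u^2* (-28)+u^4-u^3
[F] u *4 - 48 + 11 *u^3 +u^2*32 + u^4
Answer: E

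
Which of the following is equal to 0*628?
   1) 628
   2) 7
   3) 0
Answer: 3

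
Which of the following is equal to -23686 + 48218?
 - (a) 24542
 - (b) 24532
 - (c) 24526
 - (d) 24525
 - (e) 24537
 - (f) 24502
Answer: b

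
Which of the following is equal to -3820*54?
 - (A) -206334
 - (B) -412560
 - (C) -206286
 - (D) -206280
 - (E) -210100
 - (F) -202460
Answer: D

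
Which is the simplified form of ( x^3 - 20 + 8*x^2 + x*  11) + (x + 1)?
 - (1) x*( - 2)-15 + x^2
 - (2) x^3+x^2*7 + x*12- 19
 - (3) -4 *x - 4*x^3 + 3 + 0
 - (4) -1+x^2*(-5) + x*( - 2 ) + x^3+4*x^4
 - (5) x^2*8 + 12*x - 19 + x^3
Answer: 5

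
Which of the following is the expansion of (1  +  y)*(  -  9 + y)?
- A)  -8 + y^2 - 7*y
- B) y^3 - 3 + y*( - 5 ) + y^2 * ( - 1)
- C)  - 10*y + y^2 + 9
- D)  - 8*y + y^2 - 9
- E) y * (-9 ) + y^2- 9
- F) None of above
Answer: D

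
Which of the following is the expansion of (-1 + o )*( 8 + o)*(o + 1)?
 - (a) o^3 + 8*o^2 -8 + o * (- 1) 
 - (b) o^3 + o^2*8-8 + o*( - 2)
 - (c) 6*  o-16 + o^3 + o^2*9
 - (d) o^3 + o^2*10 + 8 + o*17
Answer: a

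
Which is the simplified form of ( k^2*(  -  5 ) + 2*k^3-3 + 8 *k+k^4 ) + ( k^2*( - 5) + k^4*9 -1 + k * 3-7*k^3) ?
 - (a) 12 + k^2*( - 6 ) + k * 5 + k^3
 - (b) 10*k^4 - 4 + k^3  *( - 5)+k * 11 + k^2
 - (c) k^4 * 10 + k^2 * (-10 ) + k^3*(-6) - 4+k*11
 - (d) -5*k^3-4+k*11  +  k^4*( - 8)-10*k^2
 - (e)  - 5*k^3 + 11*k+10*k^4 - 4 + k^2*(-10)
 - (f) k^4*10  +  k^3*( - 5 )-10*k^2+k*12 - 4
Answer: e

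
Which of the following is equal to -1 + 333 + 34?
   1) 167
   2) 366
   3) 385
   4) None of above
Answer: 2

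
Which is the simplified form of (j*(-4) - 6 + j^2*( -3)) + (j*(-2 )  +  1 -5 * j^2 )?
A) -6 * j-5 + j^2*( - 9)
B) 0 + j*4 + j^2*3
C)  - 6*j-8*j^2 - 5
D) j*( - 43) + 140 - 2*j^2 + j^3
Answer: C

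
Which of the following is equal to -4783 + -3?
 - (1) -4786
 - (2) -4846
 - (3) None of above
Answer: 1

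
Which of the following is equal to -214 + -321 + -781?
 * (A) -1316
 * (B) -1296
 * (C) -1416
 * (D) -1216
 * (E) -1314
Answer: A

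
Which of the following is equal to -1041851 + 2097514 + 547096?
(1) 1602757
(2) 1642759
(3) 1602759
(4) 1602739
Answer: 3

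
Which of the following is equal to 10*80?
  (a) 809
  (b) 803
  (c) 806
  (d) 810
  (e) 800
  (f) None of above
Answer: e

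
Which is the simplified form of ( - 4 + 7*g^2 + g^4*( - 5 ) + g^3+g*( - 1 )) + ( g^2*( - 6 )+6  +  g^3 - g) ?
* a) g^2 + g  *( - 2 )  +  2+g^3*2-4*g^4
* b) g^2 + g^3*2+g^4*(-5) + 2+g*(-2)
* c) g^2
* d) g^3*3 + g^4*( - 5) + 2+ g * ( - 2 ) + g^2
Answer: b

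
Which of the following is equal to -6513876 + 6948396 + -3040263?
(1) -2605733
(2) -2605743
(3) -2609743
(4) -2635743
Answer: 2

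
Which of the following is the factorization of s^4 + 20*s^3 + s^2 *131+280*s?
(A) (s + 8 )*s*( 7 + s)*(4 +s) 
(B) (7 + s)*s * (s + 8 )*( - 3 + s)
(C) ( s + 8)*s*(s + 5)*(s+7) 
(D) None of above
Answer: C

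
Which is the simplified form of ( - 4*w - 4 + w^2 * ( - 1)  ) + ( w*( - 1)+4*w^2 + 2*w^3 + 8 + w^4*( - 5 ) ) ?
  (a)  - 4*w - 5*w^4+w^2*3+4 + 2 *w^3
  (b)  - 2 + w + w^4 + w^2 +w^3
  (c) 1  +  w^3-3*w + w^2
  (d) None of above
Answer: d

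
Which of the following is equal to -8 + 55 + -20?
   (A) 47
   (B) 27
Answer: B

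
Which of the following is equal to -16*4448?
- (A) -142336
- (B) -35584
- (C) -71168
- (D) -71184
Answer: C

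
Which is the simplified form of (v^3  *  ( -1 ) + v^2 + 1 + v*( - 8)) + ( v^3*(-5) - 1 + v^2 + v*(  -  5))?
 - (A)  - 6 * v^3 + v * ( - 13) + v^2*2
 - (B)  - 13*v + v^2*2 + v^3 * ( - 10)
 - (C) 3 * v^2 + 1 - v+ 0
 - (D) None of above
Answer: A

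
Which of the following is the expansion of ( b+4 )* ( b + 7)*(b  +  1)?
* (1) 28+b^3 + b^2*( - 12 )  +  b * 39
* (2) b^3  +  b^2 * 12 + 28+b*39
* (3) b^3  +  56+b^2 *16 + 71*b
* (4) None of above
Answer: 2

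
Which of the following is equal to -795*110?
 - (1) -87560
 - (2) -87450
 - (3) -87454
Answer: 2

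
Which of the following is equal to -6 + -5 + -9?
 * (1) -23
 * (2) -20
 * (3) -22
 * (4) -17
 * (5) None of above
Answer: 2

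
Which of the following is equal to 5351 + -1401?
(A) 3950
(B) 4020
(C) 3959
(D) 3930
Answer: A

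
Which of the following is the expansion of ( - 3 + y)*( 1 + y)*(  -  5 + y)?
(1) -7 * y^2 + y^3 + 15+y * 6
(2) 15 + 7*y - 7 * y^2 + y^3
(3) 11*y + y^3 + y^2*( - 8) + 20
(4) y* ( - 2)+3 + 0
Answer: 2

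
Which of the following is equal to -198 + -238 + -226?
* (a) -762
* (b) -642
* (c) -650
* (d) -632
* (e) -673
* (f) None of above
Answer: f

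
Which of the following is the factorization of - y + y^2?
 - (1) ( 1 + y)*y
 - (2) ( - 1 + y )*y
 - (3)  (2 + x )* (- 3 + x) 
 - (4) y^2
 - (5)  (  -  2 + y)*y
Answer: 2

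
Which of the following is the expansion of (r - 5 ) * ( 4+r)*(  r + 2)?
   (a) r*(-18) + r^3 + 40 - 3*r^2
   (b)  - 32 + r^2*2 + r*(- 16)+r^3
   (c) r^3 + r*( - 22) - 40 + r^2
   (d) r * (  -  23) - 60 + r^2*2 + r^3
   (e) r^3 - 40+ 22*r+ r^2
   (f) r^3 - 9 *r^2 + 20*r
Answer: c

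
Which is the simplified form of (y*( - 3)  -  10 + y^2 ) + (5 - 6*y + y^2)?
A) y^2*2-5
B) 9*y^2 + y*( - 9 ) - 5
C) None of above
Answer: C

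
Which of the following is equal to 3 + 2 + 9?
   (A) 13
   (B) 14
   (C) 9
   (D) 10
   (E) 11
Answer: B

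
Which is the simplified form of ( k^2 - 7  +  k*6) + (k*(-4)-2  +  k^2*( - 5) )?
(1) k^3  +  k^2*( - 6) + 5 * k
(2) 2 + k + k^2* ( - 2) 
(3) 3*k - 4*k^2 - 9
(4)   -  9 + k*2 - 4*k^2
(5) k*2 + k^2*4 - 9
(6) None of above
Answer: 4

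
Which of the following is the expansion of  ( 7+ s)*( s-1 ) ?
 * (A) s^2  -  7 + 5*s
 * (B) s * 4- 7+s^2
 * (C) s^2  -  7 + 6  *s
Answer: C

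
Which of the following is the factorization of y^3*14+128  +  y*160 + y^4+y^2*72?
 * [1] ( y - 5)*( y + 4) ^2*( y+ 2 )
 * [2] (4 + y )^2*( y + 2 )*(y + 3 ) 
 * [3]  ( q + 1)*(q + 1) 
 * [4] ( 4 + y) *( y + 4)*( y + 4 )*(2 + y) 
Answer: 4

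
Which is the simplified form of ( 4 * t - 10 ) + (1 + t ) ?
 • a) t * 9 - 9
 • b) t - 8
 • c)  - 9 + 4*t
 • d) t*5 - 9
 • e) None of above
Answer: d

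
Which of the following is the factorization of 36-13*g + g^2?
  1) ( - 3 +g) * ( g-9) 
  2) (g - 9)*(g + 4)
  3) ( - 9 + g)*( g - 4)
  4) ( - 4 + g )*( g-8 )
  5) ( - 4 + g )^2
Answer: 3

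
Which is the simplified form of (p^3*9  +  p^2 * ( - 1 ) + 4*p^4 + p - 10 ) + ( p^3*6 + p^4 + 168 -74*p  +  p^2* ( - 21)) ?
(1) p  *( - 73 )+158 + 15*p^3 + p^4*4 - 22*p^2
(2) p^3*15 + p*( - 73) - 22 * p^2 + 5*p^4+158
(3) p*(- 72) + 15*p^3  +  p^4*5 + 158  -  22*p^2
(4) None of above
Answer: 2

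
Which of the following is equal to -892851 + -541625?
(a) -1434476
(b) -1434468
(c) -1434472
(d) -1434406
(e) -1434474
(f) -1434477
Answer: a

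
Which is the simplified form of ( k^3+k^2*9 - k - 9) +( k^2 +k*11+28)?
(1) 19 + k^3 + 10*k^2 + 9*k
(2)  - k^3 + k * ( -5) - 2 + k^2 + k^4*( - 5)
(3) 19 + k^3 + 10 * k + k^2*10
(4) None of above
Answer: 3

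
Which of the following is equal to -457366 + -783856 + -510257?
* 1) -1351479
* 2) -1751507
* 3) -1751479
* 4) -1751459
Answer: 3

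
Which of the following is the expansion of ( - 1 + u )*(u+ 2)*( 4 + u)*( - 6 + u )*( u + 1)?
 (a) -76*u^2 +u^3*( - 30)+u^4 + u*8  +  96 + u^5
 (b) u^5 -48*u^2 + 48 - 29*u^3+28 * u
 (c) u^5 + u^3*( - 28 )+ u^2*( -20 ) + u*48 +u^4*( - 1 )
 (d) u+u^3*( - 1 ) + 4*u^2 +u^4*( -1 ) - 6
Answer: b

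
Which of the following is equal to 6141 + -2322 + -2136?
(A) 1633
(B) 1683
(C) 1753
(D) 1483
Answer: B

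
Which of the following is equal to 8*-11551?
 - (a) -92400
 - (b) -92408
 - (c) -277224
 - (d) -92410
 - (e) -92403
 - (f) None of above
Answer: b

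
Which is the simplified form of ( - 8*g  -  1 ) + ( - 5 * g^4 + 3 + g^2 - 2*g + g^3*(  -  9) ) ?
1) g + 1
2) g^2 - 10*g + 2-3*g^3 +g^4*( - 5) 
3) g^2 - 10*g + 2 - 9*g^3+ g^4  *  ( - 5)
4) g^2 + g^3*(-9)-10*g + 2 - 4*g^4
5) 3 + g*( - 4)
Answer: 3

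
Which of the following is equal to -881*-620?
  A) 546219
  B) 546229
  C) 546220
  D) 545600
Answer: C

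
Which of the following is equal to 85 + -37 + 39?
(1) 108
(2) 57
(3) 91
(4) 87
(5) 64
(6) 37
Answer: 4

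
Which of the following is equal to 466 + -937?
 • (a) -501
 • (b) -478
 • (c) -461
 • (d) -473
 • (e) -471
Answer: e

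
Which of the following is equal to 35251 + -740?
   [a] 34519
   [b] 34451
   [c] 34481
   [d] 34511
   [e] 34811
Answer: d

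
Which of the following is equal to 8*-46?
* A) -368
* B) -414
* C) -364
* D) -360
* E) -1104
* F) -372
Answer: A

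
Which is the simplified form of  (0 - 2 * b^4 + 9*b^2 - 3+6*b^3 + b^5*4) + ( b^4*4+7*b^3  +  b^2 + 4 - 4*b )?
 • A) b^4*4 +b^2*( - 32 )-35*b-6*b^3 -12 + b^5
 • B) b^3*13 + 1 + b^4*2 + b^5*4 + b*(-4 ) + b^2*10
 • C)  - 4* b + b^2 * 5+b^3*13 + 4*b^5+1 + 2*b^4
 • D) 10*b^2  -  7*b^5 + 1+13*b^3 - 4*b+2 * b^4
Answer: B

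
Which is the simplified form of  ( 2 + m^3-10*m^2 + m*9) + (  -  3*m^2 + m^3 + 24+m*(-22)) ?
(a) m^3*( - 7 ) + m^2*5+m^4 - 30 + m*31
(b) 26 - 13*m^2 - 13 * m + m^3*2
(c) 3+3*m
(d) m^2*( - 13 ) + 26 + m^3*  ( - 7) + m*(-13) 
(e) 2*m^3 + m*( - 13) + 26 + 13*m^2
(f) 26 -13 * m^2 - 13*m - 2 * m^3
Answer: b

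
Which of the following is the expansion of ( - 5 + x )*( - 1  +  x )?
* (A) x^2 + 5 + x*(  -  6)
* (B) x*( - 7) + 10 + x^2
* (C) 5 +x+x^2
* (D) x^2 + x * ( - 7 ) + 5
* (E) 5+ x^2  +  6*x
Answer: A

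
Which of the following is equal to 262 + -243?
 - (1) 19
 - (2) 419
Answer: 1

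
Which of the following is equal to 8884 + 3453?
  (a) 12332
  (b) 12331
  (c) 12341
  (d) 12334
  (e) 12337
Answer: e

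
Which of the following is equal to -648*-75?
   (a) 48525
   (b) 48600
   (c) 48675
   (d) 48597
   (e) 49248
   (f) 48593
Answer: b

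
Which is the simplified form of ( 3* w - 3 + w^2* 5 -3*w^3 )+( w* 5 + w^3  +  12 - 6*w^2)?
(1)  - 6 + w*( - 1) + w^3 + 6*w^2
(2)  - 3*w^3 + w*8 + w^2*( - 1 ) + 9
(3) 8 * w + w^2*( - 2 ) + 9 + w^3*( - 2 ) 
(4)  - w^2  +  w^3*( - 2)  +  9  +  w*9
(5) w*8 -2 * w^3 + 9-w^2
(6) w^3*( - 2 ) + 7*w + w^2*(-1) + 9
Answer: 5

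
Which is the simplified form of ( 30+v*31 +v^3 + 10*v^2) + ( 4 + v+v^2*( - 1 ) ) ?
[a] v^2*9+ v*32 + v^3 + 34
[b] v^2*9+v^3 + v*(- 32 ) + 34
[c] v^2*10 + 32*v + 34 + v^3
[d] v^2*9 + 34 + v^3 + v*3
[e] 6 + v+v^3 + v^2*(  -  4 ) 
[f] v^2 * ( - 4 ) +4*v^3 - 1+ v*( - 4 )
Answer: a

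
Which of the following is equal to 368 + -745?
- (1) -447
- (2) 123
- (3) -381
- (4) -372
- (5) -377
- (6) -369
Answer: 5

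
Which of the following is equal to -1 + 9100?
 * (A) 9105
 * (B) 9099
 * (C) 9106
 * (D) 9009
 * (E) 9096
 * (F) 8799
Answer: B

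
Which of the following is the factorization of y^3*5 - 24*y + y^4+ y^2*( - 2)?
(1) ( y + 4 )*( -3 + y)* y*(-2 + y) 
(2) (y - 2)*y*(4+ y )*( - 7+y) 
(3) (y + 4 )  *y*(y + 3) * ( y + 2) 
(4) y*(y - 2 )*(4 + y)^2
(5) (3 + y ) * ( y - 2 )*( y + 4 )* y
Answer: 5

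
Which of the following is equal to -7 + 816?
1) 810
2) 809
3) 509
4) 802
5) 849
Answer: 2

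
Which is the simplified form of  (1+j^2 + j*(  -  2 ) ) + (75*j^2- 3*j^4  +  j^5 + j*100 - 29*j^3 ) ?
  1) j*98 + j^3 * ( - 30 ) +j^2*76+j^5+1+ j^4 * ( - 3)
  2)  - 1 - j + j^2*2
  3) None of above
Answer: 3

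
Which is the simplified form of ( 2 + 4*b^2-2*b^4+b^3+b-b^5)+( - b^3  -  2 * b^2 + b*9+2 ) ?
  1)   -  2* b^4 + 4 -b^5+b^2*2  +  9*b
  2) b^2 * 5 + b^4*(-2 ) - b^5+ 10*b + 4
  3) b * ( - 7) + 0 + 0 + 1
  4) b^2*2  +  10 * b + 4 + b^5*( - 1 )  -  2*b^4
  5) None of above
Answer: 4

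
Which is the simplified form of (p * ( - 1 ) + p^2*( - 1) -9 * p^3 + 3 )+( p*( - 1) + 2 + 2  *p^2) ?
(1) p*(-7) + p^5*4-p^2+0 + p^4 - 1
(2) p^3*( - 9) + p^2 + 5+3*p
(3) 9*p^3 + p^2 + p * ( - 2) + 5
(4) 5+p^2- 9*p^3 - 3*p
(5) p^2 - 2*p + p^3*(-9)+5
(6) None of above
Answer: 5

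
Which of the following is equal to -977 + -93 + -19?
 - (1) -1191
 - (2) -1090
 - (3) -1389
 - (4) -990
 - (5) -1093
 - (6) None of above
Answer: 6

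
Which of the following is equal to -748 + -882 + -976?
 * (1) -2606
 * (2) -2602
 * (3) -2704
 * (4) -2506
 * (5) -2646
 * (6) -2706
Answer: 1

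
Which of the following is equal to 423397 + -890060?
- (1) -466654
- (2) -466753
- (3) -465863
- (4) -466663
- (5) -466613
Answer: 4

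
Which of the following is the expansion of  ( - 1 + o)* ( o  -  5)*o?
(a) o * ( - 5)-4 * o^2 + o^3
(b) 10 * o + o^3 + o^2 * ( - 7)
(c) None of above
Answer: c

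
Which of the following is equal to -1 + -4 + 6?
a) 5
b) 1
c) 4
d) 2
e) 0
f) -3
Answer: b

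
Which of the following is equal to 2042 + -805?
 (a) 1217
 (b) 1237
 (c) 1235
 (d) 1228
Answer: b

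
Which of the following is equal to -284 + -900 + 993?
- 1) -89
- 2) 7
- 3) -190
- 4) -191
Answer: 4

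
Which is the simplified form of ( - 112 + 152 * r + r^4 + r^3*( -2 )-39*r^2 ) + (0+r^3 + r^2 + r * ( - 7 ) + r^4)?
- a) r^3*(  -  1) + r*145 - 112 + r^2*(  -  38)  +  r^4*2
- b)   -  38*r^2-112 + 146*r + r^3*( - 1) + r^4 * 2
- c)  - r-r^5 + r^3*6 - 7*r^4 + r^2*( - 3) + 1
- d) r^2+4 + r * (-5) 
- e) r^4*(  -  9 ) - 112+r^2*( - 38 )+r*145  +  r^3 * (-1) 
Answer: a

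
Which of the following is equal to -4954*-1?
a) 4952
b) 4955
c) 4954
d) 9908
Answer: c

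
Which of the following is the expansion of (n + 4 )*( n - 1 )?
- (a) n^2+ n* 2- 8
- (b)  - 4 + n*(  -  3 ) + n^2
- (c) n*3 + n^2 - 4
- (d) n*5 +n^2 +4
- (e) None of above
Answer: c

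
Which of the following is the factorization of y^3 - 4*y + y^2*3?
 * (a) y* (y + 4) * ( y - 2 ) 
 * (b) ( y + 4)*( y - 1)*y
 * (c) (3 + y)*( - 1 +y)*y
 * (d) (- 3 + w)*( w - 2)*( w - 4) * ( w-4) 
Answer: b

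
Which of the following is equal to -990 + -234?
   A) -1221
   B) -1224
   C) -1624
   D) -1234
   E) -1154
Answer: B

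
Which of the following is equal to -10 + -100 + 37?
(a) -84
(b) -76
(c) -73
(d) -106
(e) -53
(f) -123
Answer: c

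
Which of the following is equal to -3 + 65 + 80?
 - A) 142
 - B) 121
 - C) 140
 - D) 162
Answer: A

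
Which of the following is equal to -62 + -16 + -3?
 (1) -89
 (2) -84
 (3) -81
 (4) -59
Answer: 3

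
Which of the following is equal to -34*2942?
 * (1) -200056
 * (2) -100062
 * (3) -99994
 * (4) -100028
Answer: 4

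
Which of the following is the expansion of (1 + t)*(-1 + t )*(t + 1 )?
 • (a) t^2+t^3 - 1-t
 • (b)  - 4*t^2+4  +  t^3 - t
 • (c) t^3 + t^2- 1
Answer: a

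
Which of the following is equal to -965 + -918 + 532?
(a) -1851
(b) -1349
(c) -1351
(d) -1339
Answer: c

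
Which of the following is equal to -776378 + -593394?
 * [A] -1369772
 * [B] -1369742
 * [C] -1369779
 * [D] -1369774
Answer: A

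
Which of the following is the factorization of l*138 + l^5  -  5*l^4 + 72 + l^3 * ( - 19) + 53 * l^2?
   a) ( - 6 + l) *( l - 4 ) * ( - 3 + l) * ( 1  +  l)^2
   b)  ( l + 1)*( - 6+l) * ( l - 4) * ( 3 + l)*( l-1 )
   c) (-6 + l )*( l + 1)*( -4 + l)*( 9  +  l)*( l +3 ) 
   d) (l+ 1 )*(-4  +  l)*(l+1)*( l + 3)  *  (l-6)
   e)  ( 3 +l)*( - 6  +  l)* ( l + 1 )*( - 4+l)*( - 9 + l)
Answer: d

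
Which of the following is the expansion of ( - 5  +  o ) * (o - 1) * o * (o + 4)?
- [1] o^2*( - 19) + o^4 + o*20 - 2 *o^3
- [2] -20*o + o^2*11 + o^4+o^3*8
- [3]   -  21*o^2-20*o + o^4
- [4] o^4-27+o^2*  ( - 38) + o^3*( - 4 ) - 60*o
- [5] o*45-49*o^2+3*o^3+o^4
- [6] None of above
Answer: 1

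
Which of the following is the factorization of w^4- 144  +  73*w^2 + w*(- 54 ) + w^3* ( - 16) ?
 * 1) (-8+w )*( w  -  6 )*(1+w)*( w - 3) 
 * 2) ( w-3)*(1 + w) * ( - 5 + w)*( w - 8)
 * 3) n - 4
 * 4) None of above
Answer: 1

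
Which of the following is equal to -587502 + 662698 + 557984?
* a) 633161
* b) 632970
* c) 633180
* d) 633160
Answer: c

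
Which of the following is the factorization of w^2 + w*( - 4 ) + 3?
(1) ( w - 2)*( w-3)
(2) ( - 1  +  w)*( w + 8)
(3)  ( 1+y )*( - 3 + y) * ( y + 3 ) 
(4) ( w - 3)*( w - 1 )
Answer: 4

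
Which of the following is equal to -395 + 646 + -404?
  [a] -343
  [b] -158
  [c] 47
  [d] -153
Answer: d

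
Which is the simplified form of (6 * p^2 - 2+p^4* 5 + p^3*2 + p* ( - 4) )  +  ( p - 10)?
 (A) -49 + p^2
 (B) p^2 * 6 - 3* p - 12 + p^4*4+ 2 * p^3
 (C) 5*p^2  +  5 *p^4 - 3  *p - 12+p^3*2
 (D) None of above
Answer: D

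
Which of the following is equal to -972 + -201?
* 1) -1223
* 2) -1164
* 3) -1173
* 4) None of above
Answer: 3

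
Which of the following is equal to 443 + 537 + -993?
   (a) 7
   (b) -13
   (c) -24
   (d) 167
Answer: b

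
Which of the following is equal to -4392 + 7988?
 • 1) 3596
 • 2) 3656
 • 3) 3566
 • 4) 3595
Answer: 1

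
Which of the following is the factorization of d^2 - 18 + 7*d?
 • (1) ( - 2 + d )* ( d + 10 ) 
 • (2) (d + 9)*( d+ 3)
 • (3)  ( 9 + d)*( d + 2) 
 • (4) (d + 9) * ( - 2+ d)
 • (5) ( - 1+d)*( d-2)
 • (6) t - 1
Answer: 4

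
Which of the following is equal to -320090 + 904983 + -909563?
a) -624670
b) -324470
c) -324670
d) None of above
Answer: c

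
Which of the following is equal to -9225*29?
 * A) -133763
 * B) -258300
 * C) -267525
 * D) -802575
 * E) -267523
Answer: C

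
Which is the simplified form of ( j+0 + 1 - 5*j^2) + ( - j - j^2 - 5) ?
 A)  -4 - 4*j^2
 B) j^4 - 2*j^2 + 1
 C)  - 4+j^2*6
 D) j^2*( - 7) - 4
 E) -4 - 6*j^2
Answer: E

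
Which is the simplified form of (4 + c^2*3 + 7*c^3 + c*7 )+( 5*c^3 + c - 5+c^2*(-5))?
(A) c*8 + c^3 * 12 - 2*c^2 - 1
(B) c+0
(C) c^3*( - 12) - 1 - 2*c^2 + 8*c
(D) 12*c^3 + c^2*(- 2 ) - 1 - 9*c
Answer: A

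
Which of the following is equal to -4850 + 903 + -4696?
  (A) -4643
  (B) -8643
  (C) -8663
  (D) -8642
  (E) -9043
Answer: B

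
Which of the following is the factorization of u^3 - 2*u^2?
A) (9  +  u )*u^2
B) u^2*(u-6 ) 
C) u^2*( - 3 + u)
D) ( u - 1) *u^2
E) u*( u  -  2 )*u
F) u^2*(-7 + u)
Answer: E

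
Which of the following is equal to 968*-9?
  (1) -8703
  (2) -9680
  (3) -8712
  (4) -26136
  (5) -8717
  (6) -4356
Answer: 3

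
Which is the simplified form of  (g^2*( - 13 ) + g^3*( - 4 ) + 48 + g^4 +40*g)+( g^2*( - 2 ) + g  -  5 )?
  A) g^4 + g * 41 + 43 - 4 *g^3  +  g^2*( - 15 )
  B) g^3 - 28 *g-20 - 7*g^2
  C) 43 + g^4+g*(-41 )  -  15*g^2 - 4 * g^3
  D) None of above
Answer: A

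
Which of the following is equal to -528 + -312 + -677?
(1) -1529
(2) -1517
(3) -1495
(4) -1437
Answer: 2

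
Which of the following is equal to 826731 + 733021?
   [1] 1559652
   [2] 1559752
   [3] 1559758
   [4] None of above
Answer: 2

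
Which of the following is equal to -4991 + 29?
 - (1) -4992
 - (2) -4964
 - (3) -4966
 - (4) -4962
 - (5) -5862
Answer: 4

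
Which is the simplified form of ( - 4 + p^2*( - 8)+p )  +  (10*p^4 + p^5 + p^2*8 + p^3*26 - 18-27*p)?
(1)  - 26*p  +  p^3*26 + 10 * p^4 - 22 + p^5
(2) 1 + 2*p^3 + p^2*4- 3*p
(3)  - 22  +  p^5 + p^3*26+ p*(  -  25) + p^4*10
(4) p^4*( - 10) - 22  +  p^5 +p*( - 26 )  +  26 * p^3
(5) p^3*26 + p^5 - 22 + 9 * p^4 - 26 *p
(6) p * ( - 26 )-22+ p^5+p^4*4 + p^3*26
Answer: 1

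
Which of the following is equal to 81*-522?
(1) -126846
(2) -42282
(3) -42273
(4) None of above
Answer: 2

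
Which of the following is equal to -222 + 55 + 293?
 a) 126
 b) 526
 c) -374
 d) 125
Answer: a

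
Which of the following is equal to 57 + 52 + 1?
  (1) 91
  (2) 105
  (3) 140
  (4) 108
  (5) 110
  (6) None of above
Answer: 5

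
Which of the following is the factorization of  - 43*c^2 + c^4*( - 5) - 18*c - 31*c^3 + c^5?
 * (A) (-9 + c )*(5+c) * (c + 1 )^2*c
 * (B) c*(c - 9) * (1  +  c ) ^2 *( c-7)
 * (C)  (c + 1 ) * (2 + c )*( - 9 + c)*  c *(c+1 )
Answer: C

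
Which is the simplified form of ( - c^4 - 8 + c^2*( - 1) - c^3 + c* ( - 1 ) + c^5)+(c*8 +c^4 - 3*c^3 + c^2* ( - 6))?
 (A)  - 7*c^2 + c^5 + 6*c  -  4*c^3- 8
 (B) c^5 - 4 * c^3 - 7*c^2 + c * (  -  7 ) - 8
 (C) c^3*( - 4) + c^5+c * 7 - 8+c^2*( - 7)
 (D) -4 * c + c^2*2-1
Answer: C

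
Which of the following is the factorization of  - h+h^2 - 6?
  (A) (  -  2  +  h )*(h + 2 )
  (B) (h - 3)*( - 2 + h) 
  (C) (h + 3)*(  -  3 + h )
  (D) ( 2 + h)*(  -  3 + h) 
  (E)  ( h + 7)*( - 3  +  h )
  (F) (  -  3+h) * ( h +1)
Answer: D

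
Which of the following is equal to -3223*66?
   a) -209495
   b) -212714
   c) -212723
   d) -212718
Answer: d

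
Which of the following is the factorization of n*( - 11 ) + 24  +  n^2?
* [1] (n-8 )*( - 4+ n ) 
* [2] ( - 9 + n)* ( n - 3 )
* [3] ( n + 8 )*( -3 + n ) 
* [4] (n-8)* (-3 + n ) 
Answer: 4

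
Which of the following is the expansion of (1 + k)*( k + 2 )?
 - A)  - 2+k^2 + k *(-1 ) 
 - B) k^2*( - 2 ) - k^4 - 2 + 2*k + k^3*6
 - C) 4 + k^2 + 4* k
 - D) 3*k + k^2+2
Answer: D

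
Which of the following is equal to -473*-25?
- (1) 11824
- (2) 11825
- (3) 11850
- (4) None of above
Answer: 2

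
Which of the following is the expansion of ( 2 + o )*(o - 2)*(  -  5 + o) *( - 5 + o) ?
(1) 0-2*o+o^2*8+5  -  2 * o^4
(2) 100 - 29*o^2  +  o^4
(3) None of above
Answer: 3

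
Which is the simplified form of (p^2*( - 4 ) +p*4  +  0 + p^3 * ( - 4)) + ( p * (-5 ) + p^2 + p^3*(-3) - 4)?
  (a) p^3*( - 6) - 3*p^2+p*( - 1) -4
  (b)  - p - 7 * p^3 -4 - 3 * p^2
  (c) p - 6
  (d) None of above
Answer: b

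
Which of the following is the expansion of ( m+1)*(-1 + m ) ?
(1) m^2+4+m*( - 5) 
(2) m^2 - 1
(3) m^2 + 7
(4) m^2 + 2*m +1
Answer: 2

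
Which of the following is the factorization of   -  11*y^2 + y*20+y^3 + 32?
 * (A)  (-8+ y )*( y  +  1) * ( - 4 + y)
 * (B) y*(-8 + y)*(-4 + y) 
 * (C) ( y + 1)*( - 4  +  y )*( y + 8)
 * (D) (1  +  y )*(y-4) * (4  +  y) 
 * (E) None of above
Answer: A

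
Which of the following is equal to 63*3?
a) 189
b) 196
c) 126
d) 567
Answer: a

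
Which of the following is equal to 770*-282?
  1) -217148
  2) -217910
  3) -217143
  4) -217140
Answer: 4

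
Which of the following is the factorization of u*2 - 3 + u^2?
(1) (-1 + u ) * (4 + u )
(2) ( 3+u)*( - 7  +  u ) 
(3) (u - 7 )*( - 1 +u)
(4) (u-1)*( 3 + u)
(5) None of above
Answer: 4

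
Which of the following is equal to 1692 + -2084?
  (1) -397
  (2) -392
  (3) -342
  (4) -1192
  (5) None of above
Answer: 2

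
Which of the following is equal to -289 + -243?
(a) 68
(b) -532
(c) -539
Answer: b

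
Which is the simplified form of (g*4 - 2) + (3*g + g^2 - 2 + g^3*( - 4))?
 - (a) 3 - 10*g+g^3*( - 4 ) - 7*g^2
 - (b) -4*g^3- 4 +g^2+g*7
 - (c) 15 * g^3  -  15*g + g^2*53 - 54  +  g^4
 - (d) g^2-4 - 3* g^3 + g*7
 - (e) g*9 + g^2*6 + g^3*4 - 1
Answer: b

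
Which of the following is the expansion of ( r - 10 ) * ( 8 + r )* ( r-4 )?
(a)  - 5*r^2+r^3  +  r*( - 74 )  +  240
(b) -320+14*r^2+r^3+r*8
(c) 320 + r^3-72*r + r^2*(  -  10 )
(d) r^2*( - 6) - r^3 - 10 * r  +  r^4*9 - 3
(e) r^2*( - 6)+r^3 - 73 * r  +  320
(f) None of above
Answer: f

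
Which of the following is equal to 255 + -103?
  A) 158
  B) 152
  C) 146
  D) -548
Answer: B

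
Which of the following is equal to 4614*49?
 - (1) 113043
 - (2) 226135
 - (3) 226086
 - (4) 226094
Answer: 3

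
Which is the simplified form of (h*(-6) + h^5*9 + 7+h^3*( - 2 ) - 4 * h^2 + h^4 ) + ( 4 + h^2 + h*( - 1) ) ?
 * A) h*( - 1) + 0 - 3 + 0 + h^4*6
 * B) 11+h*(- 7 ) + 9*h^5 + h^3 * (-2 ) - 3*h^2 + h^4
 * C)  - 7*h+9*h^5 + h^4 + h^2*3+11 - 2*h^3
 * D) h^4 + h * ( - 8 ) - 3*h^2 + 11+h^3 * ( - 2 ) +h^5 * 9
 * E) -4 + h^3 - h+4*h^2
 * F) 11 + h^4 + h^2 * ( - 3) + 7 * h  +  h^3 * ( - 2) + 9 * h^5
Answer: B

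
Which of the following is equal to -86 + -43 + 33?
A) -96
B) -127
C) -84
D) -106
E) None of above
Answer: A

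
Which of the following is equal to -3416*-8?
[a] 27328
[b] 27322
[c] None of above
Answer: a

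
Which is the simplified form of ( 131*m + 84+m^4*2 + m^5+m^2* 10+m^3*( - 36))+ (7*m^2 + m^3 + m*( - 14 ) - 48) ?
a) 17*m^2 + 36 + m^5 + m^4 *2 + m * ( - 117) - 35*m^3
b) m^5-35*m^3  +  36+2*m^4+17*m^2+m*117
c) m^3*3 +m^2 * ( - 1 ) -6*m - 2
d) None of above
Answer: b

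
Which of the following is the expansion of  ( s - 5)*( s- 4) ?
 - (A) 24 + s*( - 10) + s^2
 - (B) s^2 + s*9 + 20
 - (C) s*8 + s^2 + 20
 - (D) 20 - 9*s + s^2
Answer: D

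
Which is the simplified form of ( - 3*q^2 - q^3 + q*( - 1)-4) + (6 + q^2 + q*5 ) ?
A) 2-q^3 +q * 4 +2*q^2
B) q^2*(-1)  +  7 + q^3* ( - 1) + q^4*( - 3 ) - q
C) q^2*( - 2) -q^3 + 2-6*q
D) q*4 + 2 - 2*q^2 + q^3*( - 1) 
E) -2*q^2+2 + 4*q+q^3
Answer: D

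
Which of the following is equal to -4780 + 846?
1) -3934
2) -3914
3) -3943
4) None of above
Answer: 1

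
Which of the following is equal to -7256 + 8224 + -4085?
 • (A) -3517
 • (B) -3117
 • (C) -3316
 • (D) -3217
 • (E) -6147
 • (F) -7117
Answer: B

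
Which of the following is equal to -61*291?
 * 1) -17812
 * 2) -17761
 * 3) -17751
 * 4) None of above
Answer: 3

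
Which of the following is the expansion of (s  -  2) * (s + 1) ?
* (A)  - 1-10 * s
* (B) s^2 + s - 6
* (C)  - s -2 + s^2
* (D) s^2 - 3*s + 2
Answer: C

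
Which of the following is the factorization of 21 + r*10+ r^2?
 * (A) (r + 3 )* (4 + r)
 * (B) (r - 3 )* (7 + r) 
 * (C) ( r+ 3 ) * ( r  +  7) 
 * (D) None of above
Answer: C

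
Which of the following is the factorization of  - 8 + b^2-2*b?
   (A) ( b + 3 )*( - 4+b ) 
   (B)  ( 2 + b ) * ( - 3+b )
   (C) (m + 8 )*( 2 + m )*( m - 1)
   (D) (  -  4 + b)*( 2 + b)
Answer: D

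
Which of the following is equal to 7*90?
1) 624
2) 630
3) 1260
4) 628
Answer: 2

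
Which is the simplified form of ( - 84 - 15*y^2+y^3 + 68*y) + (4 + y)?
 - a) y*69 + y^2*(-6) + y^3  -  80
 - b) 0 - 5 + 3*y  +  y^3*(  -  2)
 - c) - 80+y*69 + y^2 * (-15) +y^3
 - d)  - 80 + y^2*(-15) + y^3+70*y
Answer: c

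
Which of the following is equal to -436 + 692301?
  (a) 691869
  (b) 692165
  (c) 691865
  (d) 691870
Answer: c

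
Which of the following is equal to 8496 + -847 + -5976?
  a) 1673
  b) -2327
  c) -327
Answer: a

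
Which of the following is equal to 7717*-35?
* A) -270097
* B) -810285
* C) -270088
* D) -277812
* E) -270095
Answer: E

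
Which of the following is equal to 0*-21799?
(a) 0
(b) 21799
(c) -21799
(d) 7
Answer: a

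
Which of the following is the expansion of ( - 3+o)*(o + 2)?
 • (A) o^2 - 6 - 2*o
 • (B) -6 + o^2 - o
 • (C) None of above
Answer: B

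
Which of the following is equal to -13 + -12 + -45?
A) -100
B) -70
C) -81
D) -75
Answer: B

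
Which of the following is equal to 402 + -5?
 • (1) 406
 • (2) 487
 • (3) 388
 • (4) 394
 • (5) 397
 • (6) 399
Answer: 5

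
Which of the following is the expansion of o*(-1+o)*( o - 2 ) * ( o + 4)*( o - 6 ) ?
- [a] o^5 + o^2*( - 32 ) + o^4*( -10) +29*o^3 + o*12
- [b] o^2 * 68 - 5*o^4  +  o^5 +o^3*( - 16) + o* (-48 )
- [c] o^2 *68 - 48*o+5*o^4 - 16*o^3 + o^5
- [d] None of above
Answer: b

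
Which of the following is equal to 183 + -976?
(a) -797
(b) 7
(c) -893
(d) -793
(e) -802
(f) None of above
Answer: d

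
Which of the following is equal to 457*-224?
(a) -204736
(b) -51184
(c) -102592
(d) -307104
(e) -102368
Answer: e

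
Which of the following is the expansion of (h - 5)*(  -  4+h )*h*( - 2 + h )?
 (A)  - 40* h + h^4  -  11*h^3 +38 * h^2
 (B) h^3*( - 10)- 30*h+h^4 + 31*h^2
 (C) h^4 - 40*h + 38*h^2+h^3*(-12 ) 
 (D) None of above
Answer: A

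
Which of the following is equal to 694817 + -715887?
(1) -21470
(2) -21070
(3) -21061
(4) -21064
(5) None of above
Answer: 2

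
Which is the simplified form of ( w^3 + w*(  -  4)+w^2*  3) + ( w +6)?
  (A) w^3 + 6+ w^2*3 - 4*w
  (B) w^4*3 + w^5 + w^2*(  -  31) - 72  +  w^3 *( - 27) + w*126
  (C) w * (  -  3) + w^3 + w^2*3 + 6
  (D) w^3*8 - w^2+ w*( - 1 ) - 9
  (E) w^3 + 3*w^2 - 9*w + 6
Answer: C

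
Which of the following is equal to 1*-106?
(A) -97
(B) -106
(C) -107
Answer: B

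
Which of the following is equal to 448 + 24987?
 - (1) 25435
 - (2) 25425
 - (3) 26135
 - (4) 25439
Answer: 1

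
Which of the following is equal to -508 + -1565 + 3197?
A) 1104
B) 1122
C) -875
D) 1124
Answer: D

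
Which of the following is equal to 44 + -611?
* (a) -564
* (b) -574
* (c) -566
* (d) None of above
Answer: d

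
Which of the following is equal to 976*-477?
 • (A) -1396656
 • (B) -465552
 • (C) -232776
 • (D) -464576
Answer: B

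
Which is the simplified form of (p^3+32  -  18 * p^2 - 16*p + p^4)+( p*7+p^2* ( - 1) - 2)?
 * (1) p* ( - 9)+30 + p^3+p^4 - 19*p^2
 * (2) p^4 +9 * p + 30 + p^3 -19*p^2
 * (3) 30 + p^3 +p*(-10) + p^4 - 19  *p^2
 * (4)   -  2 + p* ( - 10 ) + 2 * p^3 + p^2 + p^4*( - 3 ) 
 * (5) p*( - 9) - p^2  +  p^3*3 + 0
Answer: 1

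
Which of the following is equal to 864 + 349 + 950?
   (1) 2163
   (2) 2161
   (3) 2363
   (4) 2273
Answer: 1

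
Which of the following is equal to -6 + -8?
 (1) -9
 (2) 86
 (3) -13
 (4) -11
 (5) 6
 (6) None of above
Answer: 6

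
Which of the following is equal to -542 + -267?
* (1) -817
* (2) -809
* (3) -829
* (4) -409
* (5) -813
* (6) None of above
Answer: 2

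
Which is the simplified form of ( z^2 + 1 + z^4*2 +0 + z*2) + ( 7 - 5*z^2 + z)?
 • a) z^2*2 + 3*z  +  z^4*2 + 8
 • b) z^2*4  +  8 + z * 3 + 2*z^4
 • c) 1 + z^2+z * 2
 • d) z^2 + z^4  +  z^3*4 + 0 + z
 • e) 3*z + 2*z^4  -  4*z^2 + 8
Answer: e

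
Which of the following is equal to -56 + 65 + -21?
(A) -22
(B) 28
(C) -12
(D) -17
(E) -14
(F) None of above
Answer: C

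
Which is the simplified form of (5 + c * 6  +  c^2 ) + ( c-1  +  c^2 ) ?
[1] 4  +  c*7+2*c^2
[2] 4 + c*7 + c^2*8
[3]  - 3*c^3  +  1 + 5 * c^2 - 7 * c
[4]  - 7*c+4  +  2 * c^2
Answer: 1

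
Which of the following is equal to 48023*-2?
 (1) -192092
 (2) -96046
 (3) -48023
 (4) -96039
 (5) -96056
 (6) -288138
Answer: 2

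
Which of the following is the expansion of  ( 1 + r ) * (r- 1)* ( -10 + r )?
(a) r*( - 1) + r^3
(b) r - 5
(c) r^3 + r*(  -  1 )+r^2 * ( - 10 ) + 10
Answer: c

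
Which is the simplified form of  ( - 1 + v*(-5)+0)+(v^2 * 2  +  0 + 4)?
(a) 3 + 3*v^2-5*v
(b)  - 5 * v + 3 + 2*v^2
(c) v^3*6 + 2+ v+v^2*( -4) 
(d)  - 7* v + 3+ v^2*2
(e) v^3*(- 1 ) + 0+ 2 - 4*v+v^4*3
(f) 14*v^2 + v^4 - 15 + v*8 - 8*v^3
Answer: b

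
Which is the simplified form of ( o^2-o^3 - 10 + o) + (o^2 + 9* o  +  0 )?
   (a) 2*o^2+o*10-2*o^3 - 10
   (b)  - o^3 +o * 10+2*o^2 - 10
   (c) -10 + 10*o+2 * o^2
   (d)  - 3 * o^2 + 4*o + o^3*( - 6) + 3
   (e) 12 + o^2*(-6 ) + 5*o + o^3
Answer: b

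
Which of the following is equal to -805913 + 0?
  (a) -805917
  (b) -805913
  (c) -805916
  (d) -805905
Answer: b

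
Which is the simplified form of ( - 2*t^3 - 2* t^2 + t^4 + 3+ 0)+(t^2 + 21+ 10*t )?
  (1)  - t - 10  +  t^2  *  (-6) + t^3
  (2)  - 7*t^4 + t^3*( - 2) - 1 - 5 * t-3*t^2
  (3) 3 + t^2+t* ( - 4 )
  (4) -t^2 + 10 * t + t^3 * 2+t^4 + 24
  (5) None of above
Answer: 5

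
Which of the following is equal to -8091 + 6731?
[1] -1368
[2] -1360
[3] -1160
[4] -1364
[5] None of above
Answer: 2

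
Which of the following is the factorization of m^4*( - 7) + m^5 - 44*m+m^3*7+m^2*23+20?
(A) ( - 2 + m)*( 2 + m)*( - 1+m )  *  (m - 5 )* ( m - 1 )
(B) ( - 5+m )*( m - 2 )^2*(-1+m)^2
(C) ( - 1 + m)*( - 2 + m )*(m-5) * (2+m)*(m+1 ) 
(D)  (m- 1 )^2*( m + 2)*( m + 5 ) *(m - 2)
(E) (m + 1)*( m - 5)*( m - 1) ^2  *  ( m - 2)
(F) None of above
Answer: A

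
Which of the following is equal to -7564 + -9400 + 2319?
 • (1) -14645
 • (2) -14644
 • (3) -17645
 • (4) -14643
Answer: 1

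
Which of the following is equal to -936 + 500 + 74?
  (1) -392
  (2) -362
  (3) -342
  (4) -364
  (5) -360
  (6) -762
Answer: 2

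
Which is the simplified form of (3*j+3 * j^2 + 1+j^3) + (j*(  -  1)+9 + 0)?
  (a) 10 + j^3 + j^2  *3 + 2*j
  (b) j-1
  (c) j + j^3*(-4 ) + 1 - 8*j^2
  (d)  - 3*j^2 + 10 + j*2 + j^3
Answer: a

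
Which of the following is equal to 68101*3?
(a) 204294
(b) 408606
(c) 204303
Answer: c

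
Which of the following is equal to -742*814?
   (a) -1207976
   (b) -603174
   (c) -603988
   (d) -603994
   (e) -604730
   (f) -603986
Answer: c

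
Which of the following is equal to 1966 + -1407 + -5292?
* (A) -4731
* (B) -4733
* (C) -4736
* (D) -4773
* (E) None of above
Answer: B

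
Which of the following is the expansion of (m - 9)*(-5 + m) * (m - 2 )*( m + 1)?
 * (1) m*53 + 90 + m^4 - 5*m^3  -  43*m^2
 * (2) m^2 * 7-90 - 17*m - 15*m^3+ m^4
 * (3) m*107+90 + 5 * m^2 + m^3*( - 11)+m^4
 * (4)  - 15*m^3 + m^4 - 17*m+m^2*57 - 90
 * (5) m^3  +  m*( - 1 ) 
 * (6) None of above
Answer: 4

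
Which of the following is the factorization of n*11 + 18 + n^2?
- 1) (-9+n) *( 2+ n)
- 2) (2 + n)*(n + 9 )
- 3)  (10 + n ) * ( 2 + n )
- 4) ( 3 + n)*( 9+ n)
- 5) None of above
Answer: 2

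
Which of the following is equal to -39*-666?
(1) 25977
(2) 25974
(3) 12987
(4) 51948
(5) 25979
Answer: 2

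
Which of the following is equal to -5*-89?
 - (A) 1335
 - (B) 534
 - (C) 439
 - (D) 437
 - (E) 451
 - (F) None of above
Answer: F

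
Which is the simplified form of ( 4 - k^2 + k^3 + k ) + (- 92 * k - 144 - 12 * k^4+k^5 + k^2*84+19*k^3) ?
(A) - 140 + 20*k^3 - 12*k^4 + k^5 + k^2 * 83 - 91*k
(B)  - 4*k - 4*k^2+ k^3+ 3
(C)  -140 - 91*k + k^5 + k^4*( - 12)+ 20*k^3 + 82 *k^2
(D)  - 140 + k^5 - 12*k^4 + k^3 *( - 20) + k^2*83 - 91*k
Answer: A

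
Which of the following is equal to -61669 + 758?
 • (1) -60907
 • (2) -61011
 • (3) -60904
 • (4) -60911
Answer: 4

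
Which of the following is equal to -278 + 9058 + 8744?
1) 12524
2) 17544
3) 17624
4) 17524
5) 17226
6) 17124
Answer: 4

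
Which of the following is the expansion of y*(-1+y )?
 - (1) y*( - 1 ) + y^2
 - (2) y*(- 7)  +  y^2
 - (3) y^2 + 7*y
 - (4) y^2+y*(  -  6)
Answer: 1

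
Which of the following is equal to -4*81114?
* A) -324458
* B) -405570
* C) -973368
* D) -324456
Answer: D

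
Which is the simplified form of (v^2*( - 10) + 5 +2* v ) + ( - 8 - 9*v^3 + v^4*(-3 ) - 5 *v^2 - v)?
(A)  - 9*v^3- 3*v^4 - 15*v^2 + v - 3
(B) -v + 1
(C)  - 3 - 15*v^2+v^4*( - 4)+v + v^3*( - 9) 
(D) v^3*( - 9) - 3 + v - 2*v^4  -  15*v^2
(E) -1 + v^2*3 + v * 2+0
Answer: A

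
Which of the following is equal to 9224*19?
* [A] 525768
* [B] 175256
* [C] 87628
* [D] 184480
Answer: B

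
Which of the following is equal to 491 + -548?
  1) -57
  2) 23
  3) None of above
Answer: 1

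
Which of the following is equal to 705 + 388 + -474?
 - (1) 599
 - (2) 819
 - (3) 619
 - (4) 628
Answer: 3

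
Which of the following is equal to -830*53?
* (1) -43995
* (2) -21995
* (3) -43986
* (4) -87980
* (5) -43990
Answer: 5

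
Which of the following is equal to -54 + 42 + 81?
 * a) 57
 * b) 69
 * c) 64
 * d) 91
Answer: b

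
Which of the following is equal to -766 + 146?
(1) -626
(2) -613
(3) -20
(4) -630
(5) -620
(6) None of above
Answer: 5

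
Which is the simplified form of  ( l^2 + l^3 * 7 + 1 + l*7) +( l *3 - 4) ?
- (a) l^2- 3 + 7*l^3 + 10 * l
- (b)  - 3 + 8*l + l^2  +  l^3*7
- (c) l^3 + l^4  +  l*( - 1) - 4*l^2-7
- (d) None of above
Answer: a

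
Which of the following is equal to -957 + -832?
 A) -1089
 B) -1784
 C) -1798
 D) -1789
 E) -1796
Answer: D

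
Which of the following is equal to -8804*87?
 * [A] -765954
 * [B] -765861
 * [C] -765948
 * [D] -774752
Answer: C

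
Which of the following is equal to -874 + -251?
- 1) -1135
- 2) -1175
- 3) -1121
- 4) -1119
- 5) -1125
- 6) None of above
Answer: 5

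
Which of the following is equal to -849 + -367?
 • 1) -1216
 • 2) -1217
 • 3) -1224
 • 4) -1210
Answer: 1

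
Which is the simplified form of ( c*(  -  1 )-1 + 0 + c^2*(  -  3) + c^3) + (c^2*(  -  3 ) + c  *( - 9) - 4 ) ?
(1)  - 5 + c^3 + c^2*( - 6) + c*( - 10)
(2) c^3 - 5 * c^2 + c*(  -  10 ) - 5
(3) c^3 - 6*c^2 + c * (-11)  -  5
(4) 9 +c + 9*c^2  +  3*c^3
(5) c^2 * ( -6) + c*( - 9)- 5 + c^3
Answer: 1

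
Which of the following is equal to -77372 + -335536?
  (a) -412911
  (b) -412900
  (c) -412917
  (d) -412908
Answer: d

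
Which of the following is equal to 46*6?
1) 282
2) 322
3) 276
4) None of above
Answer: 3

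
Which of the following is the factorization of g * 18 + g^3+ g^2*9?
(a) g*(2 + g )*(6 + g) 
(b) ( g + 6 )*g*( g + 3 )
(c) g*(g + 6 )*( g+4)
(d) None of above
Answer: b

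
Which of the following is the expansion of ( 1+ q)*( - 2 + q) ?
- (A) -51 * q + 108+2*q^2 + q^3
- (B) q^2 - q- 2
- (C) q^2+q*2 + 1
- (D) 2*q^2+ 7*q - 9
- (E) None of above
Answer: B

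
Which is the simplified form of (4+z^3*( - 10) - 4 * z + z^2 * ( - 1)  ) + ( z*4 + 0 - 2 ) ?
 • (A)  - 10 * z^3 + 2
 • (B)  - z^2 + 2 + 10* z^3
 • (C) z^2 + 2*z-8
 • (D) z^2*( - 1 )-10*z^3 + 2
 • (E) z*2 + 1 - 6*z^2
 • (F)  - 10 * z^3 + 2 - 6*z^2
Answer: D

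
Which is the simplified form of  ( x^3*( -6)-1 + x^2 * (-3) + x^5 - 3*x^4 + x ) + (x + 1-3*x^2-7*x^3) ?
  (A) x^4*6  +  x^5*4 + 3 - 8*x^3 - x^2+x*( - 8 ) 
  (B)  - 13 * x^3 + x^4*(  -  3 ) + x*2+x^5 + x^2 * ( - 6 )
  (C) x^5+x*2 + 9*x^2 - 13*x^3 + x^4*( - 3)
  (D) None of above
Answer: B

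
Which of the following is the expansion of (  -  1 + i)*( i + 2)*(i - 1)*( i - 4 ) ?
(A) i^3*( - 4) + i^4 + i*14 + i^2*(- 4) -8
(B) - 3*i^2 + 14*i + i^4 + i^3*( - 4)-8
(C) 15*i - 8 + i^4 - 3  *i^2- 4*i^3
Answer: B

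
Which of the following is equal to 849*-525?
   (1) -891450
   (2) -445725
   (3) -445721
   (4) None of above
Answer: 2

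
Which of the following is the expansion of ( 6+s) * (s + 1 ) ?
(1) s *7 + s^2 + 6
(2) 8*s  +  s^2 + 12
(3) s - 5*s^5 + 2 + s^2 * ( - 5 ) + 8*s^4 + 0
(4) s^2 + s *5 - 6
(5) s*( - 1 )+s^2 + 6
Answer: 1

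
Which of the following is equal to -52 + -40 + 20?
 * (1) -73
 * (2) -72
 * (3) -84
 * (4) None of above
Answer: 2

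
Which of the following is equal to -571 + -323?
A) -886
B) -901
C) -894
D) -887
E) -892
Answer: C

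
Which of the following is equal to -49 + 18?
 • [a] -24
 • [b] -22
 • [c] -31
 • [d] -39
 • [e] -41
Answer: c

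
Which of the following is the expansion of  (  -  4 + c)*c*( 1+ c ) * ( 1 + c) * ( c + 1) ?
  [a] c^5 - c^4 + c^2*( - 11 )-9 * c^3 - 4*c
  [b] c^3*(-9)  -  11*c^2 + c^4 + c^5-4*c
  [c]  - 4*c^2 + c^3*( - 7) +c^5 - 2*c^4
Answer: a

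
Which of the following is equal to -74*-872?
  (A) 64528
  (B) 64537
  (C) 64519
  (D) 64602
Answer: A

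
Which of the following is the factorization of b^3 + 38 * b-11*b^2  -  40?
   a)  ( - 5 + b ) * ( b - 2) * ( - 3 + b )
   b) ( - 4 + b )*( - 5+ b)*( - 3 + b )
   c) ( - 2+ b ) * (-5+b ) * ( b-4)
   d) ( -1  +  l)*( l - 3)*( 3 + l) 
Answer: c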